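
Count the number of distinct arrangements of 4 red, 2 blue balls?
15

Working:
Multinomial: 6!/(4! × 2!) = 15.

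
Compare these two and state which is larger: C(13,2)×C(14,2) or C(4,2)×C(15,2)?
C(13,2)×C(14,2)

Solution: C(13,2)×C(14,2)=7,098, C(4,2)×C(15,2)=630.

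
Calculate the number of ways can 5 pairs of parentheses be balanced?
Using the Catalan number formula: C_n = C(2n, n) / (n+1)
C_5 = C(10, 5) / (5+1)
     = 252 / 6
     = 42

Answer: 42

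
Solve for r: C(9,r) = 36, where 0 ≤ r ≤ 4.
2

C(9,r) is increasing for 0 ≤ r ≤ 4. Stepping up (C(9,r+1) = C(9,r)·(9−r)/(r+1)): C(9,1) = 9, C(9,2) = 36 ✓. So r = 2.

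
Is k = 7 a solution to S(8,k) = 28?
S(8,7) = 7·S(7,7) + S(7,6) = 7·1 + 21 = 28, which equals 28.
Final answer: Yes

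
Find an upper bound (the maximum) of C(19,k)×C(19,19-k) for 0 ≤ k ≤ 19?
C(19,k)·C(19,19-k) = C(19,k)², maximised at the centre k = 9: C(19,9)² = 8,533,694,884.

Answer: 8,533,694,884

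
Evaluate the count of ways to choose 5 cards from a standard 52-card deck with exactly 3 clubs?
211,926

Working:
13 clubs and 39 non-clubs: C(13,3) × C(39,2) = 286 × 741 = 211,926.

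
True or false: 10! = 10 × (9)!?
True

Explanation: By definition n! = n × (n-1)!, so 10! = 10 × 9!.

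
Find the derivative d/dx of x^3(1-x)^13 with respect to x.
Product rule: 3x^{2}(1-x)^{13} + x^3·(-13)(1-x)^{12}.
Final answer: 3x^2(1-x)^13 - 13x^3(1-x)^12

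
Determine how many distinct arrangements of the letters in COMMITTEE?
45,360

Working:
Word has 9 letters (C=1, O=1, M=2, I=1, T=2, E=2). Arrangements: 9!/Π(k!) = 45,360.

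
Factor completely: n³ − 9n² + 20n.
n³ − 9n² + 20n = n(n² − 9n + 20) = n(n − 4)(n − 5).
Final answer: n(n − 4)(n − 5)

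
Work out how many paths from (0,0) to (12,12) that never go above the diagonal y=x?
208,012

Reasoning: Counted by the Catalan number C_12: C_12 = C(24,12)/(12+1) = 2,704,156/13 = 208,012.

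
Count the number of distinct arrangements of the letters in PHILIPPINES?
1,108,800

Working:
Word has 11 letters (P=3, H=1, I=3, L=1, N=1, E=1, S=1). Arrangements: 11!/Π(k!) = 1,108,800.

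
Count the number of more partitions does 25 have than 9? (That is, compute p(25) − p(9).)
1,928

Explanation: Pentagonal recurrence p(n) = p(n−1) + p(n−2) − p(n−5) − p(n−7) + …: p(25) = p(24) + p(23) − p(20) − p(18) + p(13) + p(10) − p(3) = 1,575 + 1,255 − 627 − 385 + 101 + 42 − 3 = 1,958.
p(9) = p(8) + p(7) − p(4) − p(2) = 22 + 15 − 5 − 2 = 30.
Difference = 1,958 − 30 = 1,928.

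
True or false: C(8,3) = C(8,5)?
True

Solution: C(8,3) = C(8,8-3) by the symmetry property; both equal 56.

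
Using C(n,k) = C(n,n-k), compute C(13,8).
C(13,8) = C(13,5) = 1,287.

Answer: 1,287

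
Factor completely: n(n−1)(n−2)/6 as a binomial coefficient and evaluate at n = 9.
C(n,3); C(9,3) = 84

Working:
n(n−1)(n−2)/6 = n!/(3!(n−3)!) = C(n,3). At n = 9: C(9,3) = 84.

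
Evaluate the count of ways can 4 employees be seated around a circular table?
6

Explanation: Circular arrangements: (4-1)! = 6.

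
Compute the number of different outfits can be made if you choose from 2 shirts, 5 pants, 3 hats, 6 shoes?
180

By the multiplication principle: 2 × 5 × 3 × 6 = 180.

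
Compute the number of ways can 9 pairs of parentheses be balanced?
Using the Catalan number formula: C_n = C(2n, n) / (n+1)
C_9 = C(18, 9) / (9+1)
     = 48620 / 10
     = 4,862
Final answer: 4,862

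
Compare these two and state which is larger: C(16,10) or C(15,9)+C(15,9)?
C(15,9)+C(15,9)

Reasoning: C(16,10)=8,008; C(15,9)+C(15,9)=5,005+5,005=10,010.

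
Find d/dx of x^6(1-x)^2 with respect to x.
6x^5(1-x)^2 - 2x^6(1-x)^1

Product rule: 6x^{5}(1-x)^{2} + x^6·(-2)(1-x)^{1}.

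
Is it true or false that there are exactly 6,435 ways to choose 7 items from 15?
True

Explanation: C(15,7) = 6,435.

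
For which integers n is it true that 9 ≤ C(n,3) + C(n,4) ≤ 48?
5, 6

C(4,3)+C(4,4)=5; C(5,3)+C(5,4)=15; C(6,3)+C(6,4)=35; C(7,3)+C(7,4)=70. So valid n = 5, 6.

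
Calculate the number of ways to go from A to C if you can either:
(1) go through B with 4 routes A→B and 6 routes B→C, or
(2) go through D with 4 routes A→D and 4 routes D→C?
40

Solution: Route via B: 4×6=24. Route via D: 4×4=16. Total: 40.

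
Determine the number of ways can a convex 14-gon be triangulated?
208,012

Solution: Using the Catalan number formula: C_n = C(2n, n) / (n+1)
C_12 = C(24, 12) / (12+1)
     = 2704156 / 13
     = 208,012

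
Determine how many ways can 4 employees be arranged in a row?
24

Arrangements of 4 distinct objects: 4! = 24.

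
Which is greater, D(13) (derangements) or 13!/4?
D(13)

Working:
D(13) = (13-1)·[D(12) + D(11)] = 12·[176,214,841 + 14,684,570] = 2,290,792,932; 13!/4 = 6,227,020,800/4 = 1,556,755,200.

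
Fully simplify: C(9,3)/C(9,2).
7/3

Working:
C(n,k+1)/C(n,k) = (n−k)/(k+1). Here (9−2)/(2+1) = 7/3 = 7/3.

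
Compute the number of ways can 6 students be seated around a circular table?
120

Explanation: Circular arrangements: (6-1)! = 120.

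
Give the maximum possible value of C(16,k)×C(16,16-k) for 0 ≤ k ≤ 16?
165,636,900
C(16,k)·C(16,16-k) = C(16,k)², maximised at the centre k = 8: C(16,8)² = 165,636,900.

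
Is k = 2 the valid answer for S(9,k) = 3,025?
No

S(9,2) = 2·S(8,2) + S(8,1) = 2·127 + 1 = 255, which does not equal 3,025.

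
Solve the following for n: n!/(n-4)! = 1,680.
8
n!/(n-4)! = n×(n-1)×(n-2)×(n-3), a product of 4 consecutive integers ≈ (n−1.5)^4. 1,680^(1/4) + 1.5 ≈ 7.9; check n = 8: 8×7×6×5 = 1,680 ✓. So n = 8.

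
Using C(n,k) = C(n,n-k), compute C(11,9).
55

Solution: C(11,9) = C(11,2) = 55.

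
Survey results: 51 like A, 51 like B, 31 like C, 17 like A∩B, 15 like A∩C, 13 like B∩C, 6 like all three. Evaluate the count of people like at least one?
94

Solution: |A∪B∪C| = 51+51+31-17-15-13+6 = 94.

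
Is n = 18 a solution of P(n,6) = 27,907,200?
No

Working:
P(18,6) = 18·17·16·15·14·13 = 13,366,080, which does not equal 27,907,200.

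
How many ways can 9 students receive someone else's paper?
133,496

Reasoning: Using D(n) = (n-1)[D(n-1) + D(n-2)]:
D(9) = (9-1) × [D(8) + D(7)]
      = 8 × [14833 + 1854]
      = 8 × 16687
      = 133,496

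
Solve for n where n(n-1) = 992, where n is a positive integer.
32
n² − n − 992 = 0, so n = (1 ± √(1 + 4·992))/2 = (1 ± √3,969)/2 = (1 ± 63)/2, i.e. n = 32 or n = -31. Taking the positive root, n = 32 (check: 32×31 = 992).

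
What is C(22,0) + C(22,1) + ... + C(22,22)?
4,194,304

Working:
Sum of binomial coefficients = 2^22 = 4,194,304.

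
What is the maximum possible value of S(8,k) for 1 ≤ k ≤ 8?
1,701

Row S(8,k) for k = 1..8 (via S(n,k) = k·S(n−1,k) + S(n−1,k−1)): 1, 127, 966, 1,701, 1,050, 266, 28, 1. The row is unimodal; maximum at k = 4: 1,701.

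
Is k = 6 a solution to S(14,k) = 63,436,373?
Yes

Reasoning: S(14,6) = 6·S(13,6) + S(13,5) = 6·9,321,312 + 7,508,501 = 63,436,373, which equals 63,436,373.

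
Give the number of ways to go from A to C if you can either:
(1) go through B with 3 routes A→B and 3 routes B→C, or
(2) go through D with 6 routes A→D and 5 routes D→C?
39

Reasoning: Route via B: 3×3=9. Route via D: 6×5=30. Total: 39.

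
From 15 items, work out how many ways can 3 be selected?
455
C(15,3) = 15! / (3! × (15-3)!)
         = 15! / (3! × 12!)
         = 455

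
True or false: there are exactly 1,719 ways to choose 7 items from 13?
False

Reasoning: C(13,7) = 1,716 ≠ 1719.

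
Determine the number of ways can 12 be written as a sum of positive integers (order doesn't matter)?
77

Pentagonal recurrence p(n) = p(n−1) + p(n−2) − p(n−5) − p(n−7) + …: p(12) = p(11) + p(10) − p(7) − p(5) + p(0) = 56 + 42 − 15 − 7 + 1 = 77.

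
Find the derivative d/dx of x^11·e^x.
(11x^10 + x^11)e^x
Product rule: d/dx[x^11]·e^x + x^11·d/dx[e^x] = 11x^{10}e^x + x^11e^x.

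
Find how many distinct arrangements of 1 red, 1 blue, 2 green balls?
12

Reasoning: Multinomial: 4!/(1! × 1! × 2!) = 12.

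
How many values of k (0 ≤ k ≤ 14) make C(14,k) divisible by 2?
7
Checking C(14,k) mod 2 for k = 0..14: divisible at k = 1, 3, 5, 7, 9, 11, 13. That's 7 values.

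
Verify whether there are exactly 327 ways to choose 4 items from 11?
False
C(11,4) = 330 ≠ 327.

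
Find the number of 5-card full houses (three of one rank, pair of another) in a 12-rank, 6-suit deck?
39,600

Reasoning: Triple rank: 12. Triple suits: C(6,3)=20. Pair rank: 11. Pair suits: C(6,2)=15. Total: 39,600.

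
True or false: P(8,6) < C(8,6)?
False

P(8,6) = 20,160 and C(8,6) = 28; P(n,r) = r! × C(n,r) so P > C whenever r ≥ 2.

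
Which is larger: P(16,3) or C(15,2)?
P(16,3)=3,360, C(15,2)=105.

Answer: P(16,3)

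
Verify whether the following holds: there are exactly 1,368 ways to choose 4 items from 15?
False
C(15,4) = 1,365 ≠ 1368.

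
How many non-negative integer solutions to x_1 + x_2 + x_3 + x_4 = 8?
C(8+4-1, 4-1) = 165.
Final answer: 165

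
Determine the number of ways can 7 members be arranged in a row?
5,040

Arrangements of 7 distinct objects: 7! = 5,040.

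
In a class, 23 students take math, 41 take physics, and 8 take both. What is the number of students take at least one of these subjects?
56

Reasoning: |A∪B| = |A|+|B|-|A∩B| = 23+41-8 = 56.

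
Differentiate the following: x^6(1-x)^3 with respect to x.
6x^5(1-x)^3 - 3x^6(1-x)^2

Working:
Product rule: 6x^{5}(1-x)^{3} + x^6·(-3)(1-x)^{2}.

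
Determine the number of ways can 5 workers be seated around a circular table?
Circular arrangements: (5-1)! = 24.
Final answer: 24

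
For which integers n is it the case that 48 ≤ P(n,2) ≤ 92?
8, 9, 10

P(7,2)=42; P(8,2)=56; P(9,2)=72; P(10,2)=90; P(11,2)=110. So valid n = 8, 9, 10.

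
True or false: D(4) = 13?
Derangements of 4 elements: D(4) = (4-1)·[D(3) + D(2)] = 3·[2 + 1] = 9.
Final answer: False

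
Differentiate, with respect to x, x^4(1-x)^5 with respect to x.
4x^3(1-x)^5 - 5x^4(1-x)^4
Product rule: 4x^{3}(1-x)^{5} + x^4·(-5)(1-x)^{4}.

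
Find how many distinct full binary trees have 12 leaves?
58,786

Solution: Using the Catalan number formula: C_n = C(2n, n) / (n+1)
C_11 = C(22, 11) / (11+1)
     = 705432 / 12
     = 58,786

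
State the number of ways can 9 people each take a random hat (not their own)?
133,496

Solution: Using D(n) = (n-1)[D(n-1) + D(n-2)]:
D(9) = (9-1) × [D(8) + D(7)]
      = 8 × [14833 + 1854]
      = 8 × 16687
      = 133,496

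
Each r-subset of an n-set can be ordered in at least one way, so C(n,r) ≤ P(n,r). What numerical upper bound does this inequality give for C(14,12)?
43,589,145,600

P(14,12) = 14·13·12·11·10·9·8·7·6·5·4·3 = 43,589,145,600, so C(14,12) ≤ 43,589,145,600. (The bound is loose by a factor of 12! = 479,001,600: C(14,12) = 43,589,145,600/479,001,600 = 91.)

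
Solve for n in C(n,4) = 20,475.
28

Solution: C(n,4) = n(n−1)(n−2)(n−3)/4! is increasing in n, and n(n−1)(n−2)(n−3) = 4!·20,475 = 491,400 ≈ (n−1.5)^4 gives n ≈ 28.0. Check: C(26,4) = 14,950, C(27,4) = 17,550, C(28,4) = 20,475 ✓. So n = 28.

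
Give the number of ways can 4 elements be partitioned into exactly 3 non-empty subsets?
6
This equals S(4,3), the Stirling number of the 2nd kind.
Using the Stirling recurrence: S(n,k) = k·S(n-1,k) + S(n-1,k-1)
S(4,3) = 3·S(3,3) + S(3,2)
         = 3·1 + 3
         = 3 + 3
         = 6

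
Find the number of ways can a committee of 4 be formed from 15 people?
1,365

Explanation: C(15,4) = 15! / (4! × (15-4)!)
         = 15! / (4! × 11!)
         = 1,365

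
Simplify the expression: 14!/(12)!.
This equals 14×13 = 182.
Final answer: 182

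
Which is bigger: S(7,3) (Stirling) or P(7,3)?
S(7,3) = 3·S(6,3) + S(6,2) = 3·90 + 31 = 301; P(7,3) = 210.

Answer: S(7,3)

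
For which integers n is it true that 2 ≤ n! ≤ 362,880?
2, 3, 4, 5, 6, 7, 8, 9

Working:
n! is strictly increasing; 2! = 2 and 9! = 362,880, so valid n = 2, 3, 4, 5, 6, 7, 8, 9.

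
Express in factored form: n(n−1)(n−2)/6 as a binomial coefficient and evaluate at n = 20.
n(n−1)(n−2)/6 = n!/(3!(n−3)!) = C(n,3). At n = 20: C(20,3) = 1,140.

Answer: C(n,3); C(20,3) = 1,140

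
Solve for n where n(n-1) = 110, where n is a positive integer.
11

Explanation: n² − n − 110 = 0, so n = (1 ± √(1 + 4·110))/2 = (1 ± √441)/2 = (1 ± 21)/2, i.e. n = 11 or n = -10. Taking the positive root, n = 11 (check: 11×10 = 110).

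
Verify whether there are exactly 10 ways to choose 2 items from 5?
True

Reasoning: C(5,2) = 10.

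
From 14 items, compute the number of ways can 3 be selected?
C(14,3) = 14! / (3! × (14-3)!)
         = 14! / (3! × 11!)
         = 364
Final answer: 364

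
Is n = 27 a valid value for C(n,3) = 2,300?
No

Solution: C(27,3) = 27·26·25/3! = 17,550/6 = 2,925, which does not equal 2,300.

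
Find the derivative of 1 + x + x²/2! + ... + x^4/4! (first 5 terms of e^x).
1 + x + x²/2! + ... + x^3/3!

Working:
Differentiating term by term gives the first 4 terms of e^x.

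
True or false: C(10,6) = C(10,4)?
True

Reasoning: Symmetry C(n,k) = C(n,n-k): C(10,6) = 210 and C(10,4) = 210. Both sides agree, so the statement holds.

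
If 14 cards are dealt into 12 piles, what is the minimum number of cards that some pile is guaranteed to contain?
2

Solution: Pigeonhole: ⌈14/12⌉ = 2.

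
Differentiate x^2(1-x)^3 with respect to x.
2x^1(1-x)^3 - 3x^2(1-x)^2

Reasoning: Product rule: 2x^{1}(1-x)^{3} + x^2·(-3)(1-x)^{2}.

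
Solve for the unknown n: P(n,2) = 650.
P(n,2) = n(n−1) is increasing in n; n(n−1) ≈ (n−0.5)^2 = 650 gives n ≈ 26.0. Check: P(24,2) = 552, P(25,2) = 600, P(26,2) = 650 ✓. So n = 26.
Final answer: 26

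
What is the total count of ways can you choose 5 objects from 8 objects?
56

Solution: C(8,5) = 8! / (5! × (8-5)!)
         = 8! / (5! × 3!)
         = 56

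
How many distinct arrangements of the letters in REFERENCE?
Word has 9 letters (R=2, E=4, F=1, N=1, C=1). Arrangements: 9!/Π(k!) = 7,560.
Final answer: 7,560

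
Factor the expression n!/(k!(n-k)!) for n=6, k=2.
This is the binomial coefficient C(6,2) = 15.

Answer: C(6,2) = 15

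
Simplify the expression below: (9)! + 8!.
403,200

Explanation: (9)! + 8! = (9)·8! + 8! = (9+1)·8! = 10·8! = 403,200.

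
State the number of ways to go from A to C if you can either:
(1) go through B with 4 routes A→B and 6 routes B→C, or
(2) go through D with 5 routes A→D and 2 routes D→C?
34

Working:
Route via B: 4×6=24. Route via D: 5×2=10. Total: 34.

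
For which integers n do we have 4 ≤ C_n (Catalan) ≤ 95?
C_2=2; C_3=5; C_4=14; C_5=42; C_6=132. So valid n = 3, 4, 5.
Final answer: 3, 4, 5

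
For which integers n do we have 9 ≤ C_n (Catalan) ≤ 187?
4, 5, 6

C_3=5; C_4=14; C_5=42; C_6=132; C_7=429. So valid n = 4, 5, 6.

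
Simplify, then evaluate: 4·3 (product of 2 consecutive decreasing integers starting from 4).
12

Working:
This is P(4,2) = 4!/(2)! = 12.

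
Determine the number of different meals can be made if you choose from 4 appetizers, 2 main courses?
8

Working:
By the multiplication principle: 4 × 2 = 8.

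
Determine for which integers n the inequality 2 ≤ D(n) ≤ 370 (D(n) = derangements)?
3, 4, 5, 6

Solution: Using D(n) = (n−1)[D(n−1) + D(n−2)] with D(1)=0, D(2)=1: D(2)=1; D(3)=2; D(4)=9; D(5)=44; D(6)=265; D(7)=1,854. So valid n = 3, 4, 5, 6.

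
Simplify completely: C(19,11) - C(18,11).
43,758
C(19,11) - C(18,11) = C(18,10) = 43,758.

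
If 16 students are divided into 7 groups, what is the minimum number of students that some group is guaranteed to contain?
3

Working:
Pigeonhole: ⌈16/7⌉ = 3.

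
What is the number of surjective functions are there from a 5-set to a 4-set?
Onto functions = 4! × S(5,4)
First compute S(5,4) via recurrence:
Using the Stirling recurrence: S(n,k) = k·S(n-1,k) + S(n-1,k-1)
S(5,4) = 4·S(4,4) + S(4,3)
         = 4·1 + 6
         = 4 + 6
         = 10
Then: 24 × 10 = 240

Answer: 240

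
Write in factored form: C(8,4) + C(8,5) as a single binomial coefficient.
C(9,5)

Reasoning: By Pascal's identity: C(8,4) + C(8,5) = C(9,5) = 126.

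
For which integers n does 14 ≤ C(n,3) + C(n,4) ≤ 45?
C(4,3)+C(4,4)=5; C(5,3)+C(5,4)=15; C(6,3)+C(6,4)=35; C(7,3)+C(7,4)=70. So valid n = 5, 6.
Final answer: 5, 6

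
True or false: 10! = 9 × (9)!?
False

Solution: 10! = 10 × 9! = 3,628,800, but 9 × 9! = 3,265,920.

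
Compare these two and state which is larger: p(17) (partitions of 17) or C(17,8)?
C(17,8)

Reasoning: Pentagonal recurrence p(n) = p(n−1) + p(n−2) − p(n−5) − p(n−7) + …: p(17) = p(16) + p(15) − p(12) − p(10) + p(5) + p(2) = 231 + 176 − 77 − 42 + 7 + 2 = 297; C(17,8) = 24,310.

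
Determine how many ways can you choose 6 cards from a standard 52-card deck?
C(52,6) = 20,358,520.
Final answer: 20,358,520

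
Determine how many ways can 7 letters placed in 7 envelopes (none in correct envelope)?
1,854

Working:
Using D(n) = (n-1)[D(n-1) + D(n-2)]:
D(7) = (7-1) × [D(6) + D(5)]
      = 6 × [265 + 44]
      = 6 × 309
      = 1,854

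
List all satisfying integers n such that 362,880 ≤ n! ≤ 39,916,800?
n! is strictly increasing; 9! = 362,880 and 11! = 39,916,800, so valid n = 9, 10, 11.
Final answer: 9, 10, 11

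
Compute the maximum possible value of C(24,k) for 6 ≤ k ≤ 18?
C(24,k) is maximised at the centre of the row: C(24,12) = 2,704,156.
Final answer: 2,704,156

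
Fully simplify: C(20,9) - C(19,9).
C(20,9) - C(19,9) = C(19,8) = 75,582.
Final answer: 75,582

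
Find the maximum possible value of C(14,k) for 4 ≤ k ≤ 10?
C(14,k) is maximised at the centre of the row: C(14,7) = 3,432.
Final answer: 3,432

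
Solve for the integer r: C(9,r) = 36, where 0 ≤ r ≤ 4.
C(9,r) is increasing for 0 ≤ r ≤ 4. Stepping up (C(9,r+1) = C(9,r)·(9−r)/(r+1)): C(9,1) = 9, C(9,2) = 36 ✓. So r = 2.

Answer: 2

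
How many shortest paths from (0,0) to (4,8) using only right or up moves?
495

Working:
Choose 4 rights from 12 moves: C(12,4) = 495.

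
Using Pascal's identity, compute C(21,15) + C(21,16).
74,613
C(21,15) + C(21,16) = C(22,16) = 74,613.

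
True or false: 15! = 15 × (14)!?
True

Reasoning: By definition n! = n × (n-1)!, so 15! = 15 × 14!.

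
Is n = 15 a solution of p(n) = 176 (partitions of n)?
Yes

Solution: Pentagonal recurrence p(n) = p(n−1) + p(n−2) − p(n−5) − p(n−7) + …: p(15) = p(14) + p(13) − p(10) − p(8) + p(3) + p(0) = 135 + 101 − 42 − 22 + 3 + 1 = 176, which equals 176.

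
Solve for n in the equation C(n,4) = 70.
C(n,4) = n(n−1)(n−2)(n−3)/4! is increasing in n, and n(n−1)(n−2)(n−3) = 4!·70 = 1,680 ≈ (n−1.5)^4 gives n ≈ 7.9. Check: C(6,4) = 15, C(7,4) = 35, C(8,4) = 70 ✓. So n = 8.
Final answer: 8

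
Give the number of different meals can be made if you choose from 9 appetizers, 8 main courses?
72
By the multiplication principle: 9 × 8 = 72.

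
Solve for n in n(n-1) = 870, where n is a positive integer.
n² − n − 870 = 0, so n = (1 ± √(1 + 4·870))/2 = (1 ± √3,481)/2 = (1 ± 59)/2, i.e. n = 30 or n = -29. Taking the positive root, n = 30 (check: 30×29 = 870).
Final answer: 30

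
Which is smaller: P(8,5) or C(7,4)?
P(8,5)=6,720, C(7,4)=35.
Final answer: C(7,4)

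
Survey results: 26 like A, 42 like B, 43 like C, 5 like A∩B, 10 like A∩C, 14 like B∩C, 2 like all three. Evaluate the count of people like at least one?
84

Solution: |A∪B∪C| = 26+42+43-5-10-14+2 = 84.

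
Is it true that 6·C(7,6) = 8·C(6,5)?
Absorption identity k·C(n,k) = n·C(n-1,k-1). LHS = 6·7 = 42; RHS = 8·6 = 48.
Final answer: False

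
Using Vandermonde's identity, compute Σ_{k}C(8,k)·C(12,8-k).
125,970

Reasoning: = C(8+12,8) = C(20,8) = 125,970.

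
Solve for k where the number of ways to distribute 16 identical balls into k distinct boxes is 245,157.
Stars and bars: the count is C(16+k−1, k−1), increasing in k. k=6: C(21,5) = 20,349, k=7: C(22,6) = 74,613, k=8: C(23,7) = 245,157 ✓. So k = 8.

Answer: 8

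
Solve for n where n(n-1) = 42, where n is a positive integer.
n² − n − 42 = 0, so n = (1 ± √(1 + 4·42))/2 = (1 ± √169)/2 = (1 ± 13)/2, i.e. n = 7 or n = -6. Taking the positive root, n = 7 (check: 7×6 = 42).

Answer: 7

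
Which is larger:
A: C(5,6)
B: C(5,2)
A=C(5,6)=0, B=C(5,2)=10.
Final answer: B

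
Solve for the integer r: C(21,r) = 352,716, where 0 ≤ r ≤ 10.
10
C(21,r) is increasing for 0 ≤ r ≤ 10. Stepping up (C(21,r+1) = C(21,r)·(21−r)/(r+1)): C(21,1) = 21, C(21,2) = 210, C(21,3) = 1,330, C(21,4) = 5,985, C(21,5) = 20,349, C(21,6) = 54,264, C(21,7) = 116,280, C(21,8) = 203,490, C(21,9) = 293,930, C(21,10) = 352,716 ✓. So r = 10.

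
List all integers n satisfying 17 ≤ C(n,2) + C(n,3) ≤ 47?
5, 6
C(4,2)+C(4,3)=10; C(5,2)+C(5,3)=20; C(6,2)+C(6,3)=35; C(7,2)+C(7,3)=56. So valid n = 5, 6.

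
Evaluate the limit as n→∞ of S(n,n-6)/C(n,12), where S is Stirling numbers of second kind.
The leading term of S(n,n-6) as a polynomial in n is (11)!!·C(n,12), so the ratio → (11)!! = 10395.
Final answer: 10395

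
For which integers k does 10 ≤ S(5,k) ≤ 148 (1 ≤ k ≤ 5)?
2, 3, 4

Reasoning: S(5,1)=1; S(5,2)=15; S(5,3)=25; S(5,4)=10; S(5,5)=1. So valid k = 2, 3, 4.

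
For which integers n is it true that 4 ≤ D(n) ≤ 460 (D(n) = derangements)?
4, 5, 6

Explanation: Using D(n) = (n−1)[D(n−1) + D(n−2)] with D(1)=0, D(2)=1: D(3)=2; D(4)=9; D(5)=44; D(6)=265; D(7)=1,854. So valid n = 4, 5, 6.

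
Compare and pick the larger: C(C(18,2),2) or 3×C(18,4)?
C(C(18,2),2)

Solution: C(C(18,2),2)=11,628, 3×C(18,4)=9,180.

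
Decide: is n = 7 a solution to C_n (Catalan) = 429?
C_7 = C(14,7)/(7+1) = 3,432/8 = 429, which equals 429.
Final answer: Yes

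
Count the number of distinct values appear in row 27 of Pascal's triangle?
14

Explanation: Row 27 has entries C(27,0)..C(27,27); by symmetry C(27,k)=C(27,27-k), giving 14 distinct values.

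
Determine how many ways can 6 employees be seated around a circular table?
Circular arrangements: (6-1)! = 120.
Final answer: 120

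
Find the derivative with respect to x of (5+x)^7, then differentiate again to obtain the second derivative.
42(5+x)^5

Solution: First derivative: 7(5+x)^{6}. Second derivative: 7·6·(5+x)^{5} = 42(5+x)^{5}.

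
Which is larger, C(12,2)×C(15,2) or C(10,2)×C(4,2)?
C(12,2)×C(15,2)=6,930, C(10,2)×C(4,2)=270.
Final answer: C(12,2)×C(15,2)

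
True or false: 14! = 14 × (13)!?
True

Explanation: By definition n! = n × (n-1)!, so 14! = 14 × 13!.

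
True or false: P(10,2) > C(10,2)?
P(10,2) = 90 and C(10,2) = 45; P(n,r) = r! × C(n,r) so P > C whenever r ≥ 2.
Final answer: True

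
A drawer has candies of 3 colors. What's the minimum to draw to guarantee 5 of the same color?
13
Worst case: 4 of each = 12. One more: 13.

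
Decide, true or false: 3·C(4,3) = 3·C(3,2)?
False

Absorption identity k·C(n,k) = n·C(n-1,k-1). LHS = 3·4 = 12; RHS = 3·3 = 9.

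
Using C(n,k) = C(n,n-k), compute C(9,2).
36

C(9,2) = C(9,7) = 36.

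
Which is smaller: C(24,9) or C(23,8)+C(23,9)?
Equal

Explanation: By Pascal's identity: C(24,9) = C(23,8)+C(23,9) = 1,307,504. Equal.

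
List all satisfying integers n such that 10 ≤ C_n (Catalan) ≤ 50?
C_3=5; C_4=14; C_5=42; C_6=132. So valid n = 4, 5.
Final answer: 4, 5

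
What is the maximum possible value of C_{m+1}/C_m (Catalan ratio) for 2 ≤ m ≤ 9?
C_{m+1}/C_m = 2(2m+1)/(m+2), which increases with m. Maximum at m = 9: 2·19/11 = 38/11.

Answer: 38/11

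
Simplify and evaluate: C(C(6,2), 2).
C(6,2) = 15, then C(15, 2) = 105.

Answer: 105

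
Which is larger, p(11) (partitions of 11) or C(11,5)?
C(11,5)
Pentagonal recurrence p(n) = p(n−1) + p(n−2) − p(n−5) − p(n−7) + …: p(11) = p(10) + p(9) − p(6) − p(4) = 42 + 30 − 11 − 5 = 56; C(11,5) = 462.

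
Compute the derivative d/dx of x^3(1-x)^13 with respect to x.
3x^2(1-x)^13 - 13x^3(1-x)^12

Product rule: 3x^{2}(1-x)^{13} + x^3·(-13)(1-x)^{12}.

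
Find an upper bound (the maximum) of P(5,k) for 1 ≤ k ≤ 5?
120

P(5,k) increases in k, so maximum at k = 5: 5! = 120.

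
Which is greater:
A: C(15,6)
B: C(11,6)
A=C(15,6)=5,005, B=C(11,6)=462.

Answer: A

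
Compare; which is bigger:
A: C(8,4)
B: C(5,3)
A

Explanation: A=C(8,4)=70, B=C(5,3)=10.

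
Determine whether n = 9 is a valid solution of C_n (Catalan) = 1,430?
No
C_9 = C(18,9)/(9+1) = 48,620/10 = 4,862, which does not equal 1,430.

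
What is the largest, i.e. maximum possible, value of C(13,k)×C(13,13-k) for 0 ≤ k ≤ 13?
C(13,k)·C(13,13-k) = C(13,k)², maximised at the centre k = 6: C(13,6)² = 2,944,656.

Answer: 2,944,656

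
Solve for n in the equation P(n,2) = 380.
20

Solution: P(n,2) = n(n−1) is increasing in n; n(n−1) ≈ (n−0.5)^2 = 380 gives n ≈ 20.0. Check: P(18,2) = 306, P(19,2) = 342, P(20,2) = 380 ✓. So n = 20.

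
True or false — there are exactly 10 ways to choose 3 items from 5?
C(5,3) = 10.

Answer: True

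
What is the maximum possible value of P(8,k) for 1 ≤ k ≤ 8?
40,320
P(8,k) increases in k, so maximum at k = 8: 8! = 40,320.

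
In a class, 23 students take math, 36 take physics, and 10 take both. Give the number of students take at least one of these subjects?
49

Explanation: |A∪B| = |A|+|B|-|A∩B| = 23+36-10 = 49.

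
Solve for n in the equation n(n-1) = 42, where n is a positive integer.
n² − n − 42 = 0, so n = (1 ± √(1 + 4·42))/2 = (1 ± √169)/2 = (1 ± 13)/2, i.e. n = 7 or n = -6. Taking the positive root, n = 7 (check: 7×6 = 42).
Final answer: 7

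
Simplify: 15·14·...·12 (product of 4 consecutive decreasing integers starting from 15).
32,760

Working:
This is P(15,4) = 15!/(11)! = 32,760.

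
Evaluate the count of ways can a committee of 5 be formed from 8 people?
56
C(8,5) = 8! / (5! × (8-5)!)
         = 8! / (5! × 3!)
         = 56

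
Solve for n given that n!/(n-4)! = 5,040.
10

Reasoning: n!/(n-4)! = n×(n-1)×(n-2)×(n-3), a product of 4 consecutive integers ≈ (n−1.5)^4. 5,040^(1/4) + 1.5 ≈ 9.9; check n = 10: 10×9×8×7 = 5,040 ✓. So n = 10.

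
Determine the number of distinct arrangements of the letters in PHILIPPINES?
Word has 11 letters (P=3, H=1, I=3, L=1, N=1, E=1, S=1). Arrangements: 11!/Π(k!) = 1,108,800.

Answer: 1,108,800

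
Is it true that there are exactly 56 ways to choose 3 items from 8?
True

C(8,3) = 56.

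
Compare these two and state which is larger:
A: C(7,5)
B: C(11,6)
B

Reasoning: A=C(7,5)=21, B=C(11,6)=462.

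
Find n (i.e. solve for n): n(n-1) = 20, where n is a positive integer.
5

Working:
n² − n − 20 = 0, so n = (1 ± √(1 + 4·20))/2 = (1 ± √81)/2 = (1 ± 9)/2, i.e. n = 5 or n = -4. Taking the positive root, n = 5 (check: 5×4 = 20).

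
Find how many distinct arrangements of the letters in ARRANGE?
1,260

Explanation: Word has 7 letters (A=2, R=2, N=1, G=1, E=1). Arrangements: 7!/Π(k!) = 1,260.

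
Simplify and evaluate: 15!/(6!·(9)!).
This is C(15,6) = 5,005.
Final answer: 5,005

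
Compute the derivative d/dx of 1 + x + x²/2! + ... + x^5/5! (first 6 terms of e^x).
1 + x + x²/2! + ... + x^4/4!
Differentiating term by term gives the first 5 terms of e^x.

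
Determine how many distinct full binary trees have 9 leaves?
1,430

Reasoning: Using the Catalan number formula: C_n = C(2n, n) / (n+1)
C_8 = C(16, 8) / (8+1)
     = 12870 / 9
     = 1,430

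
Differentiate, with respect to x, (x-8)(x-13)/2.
(2x - 21)/2

Solution: d/dx[(x-8)(x-13)] = (x-13) + (x-8) = 2x - 21. Dividing by 2 gives (2x - 21)/2.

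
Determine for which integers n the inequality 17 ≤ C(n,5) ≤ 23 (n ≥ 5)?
7
C(6,5)=6; C(7,5)=21; C(8,5)=56. So valid n = 7.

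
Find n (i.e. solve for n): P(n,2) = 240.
16

P(n,2) = n(n−1) is increasing in n; n(n−1) ≈ (n−0.5)^2 = 240 gives n ≈ 16.0. Check: P(14,2) = 182, P(15,2) = 210, P(16,2) = 240 ✓. So n = 16.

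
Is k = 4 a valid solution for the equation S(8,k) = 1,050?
S(8,4) = 4·S(7,4) + S(7,3) = 4·350 + 301 = 1,701, which does not equal 1,050.

Answer: No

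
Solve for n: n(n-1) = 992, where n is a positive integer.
32

Reasoning: n² − n − 992 = 0, so n = (1 ± √(1 + 4·992))/2 = (1 ± √3,969)/2 = (1 ± 63)/2, i.e. n = 32 or n = -31. Taking the positive root, n = 32 (check: 32×31 = 992).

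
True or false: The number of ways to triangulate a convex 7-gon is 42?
True

Reasoning: Triangulations of a convex 7-gon are counted by the Catalan number C_5: C_5 = C(10,5)/(5+1) = 252/6 = 42.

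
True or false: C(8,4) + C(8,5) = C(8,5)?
Pascal's identity gives C(9,5) = 126, whereas C(8,5) = 56.
Final answer: False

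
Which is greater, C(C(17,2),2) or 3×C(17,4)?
C(C(17,2),2)
C(C(17,2),2)=9,180, 3×C(17,4)=7,140.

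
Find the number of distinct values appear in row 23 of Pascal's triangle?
12

Solution: Row 23 has entries C(23,0)..C(23,23); by symmetry C(23,k)=C(23,23-k), giving 12 distinct values.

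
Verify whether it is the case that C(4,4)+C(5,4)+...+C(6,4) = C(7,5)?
Hockey stick identity gives Σ = C(7,5) = 21; RHS C(7,5) = 21.

Answer: True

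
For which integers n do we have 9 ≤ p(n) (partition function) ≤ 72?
Tabulating p(n) via p(n) = p(n−1) + p(n−2) − p(n−5) − p(n−7) + …: p(5)=7; p(6)=11; p(7)=15; p(8)=22; p(9)=30; p(10)=42; p(11)=56; p(12)=77. So valid n = 6, 7, 8, 9, 10, 11.
Final answer: 6, 7, 8, 9, 10, 11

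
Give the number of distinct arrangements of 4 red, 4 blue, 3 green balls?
Multinomial: 11!/(4! × 4! × 3!) = 11,550.
Final answer: 11,550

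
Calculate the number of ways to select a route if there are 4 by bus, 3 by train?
7

Reasoning: By the addition principle: 4 + 3 = 7.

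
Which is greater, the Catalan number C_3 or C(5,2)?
C(5,2)

C_3 = C(6,3)/(3+1) = 20/4 = 5; C(5,2) = 10.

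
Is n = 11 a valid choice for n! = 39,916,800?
Yes

Solution: 11! = 11·10! = 11·3,628,800 = 39,916,800, which equals 39,916,800.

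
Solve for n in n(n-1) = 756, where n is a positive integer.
28

Explanation: n² − n − 756 = 0, so n = (1 ± √(1 + 4·756))/2 = (1 ± √3,025)/2 = (1 ± 55)/2, i.e. n = 28 or n = -27. Taking the positive root, n = 28 (check: 28×27 = 756).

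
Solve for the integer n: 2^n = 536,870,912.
29

Solution: 536,870,912 = 1,024 × 1,024 × 512 = 2^10 × 2^10 × 2^9 = 2^29, so n = 29.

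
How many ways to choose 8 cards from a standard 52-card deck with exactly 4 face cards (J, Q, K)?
45,238,050

Reasoning: 12 face cards and 40 non-face cards: C(12,4) × C(40,4) = 495 × 91,390 = 45,238,050.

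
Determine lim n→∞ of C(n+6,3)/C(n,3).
1
Both numerator and denominator grow as n^3/3! for large n, so the ratio → 1.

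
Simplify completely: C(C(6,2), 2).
105

Explanation: C(6,2) = 15, then C(15, 2) = 105.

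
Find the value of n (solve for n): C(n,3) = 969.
19

Solution: C(n,3) = n(n−1)(n−2)/3! is increasing in n, and n(n−1)(n−2) = 3!·969 = 5,814 ≈ (n−1)^3 gives n ≈ 19.0. Check: C(17,3) = 680, C(18,3) = 816, C(19,3) = 969 ✓. So n = 19.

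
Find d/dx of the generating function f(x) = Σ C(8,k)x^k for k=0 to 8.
Σ k·C(8,k)x^(k-1) for k=1 to 8

Working:
Term-by-term differentiation gives Σ k·C(8,k)x^{k-1} for k=1 to 8.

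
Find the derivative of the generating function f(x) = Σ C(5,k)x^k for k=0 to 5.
Σ k·C(5,k)x^(k-1) for k=1 to 5

Solution: Term-by-term differentiation gives Σ k·C(5,k)x^{k-1} for k=1 to 5.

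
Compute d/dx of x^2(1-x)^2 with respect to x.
Product rule: 2x^{1}(1-x)^{2} + x^2·(-2)(1-x)^{1}.

Answer: 2x^1(1-x)^2 - 2x^2(1-x)^1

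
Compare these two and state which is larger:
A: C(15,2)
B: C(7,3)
A

Explanation: A=C(15,2)=105, B=C(7,3)=35.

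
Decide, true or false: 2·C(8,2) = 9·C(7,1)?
Absorption identity k·C(n,k) = n·C(n-1,k-1). LHS = 2·28 = 56; RHS = 9·7 = 63.

Answer: False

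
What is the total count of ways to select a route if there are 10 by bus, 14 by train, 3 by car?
27

Working:
By the addition principle: 10 + 14 + 3 = 27.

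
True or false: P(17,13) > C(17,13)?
True

Reasoning: P(17,13) = 14,820,309,504,000 and C(17,13) = 2,380; P(n,r) = r! × C(n,r) so P > C whenever r ≥ 2.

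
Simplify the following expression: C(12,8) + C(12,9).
715
By Pascal's identity: C(13,9) = 715.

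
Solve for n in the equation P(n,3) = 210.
7

Working:
P(n,3) = n(n−1)(n−2) is increasing in n; n(n−1)(n−2) ≈ (n−1)^3 = 210 gives n ≈ 6.9. Check: P(5,3) = 60, P(6,3) = 120, P(7,3) = 210 ✓. So n = 7.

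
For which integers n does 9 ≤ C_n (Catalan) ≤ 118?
4, 5
C_3=5; C_4=14; C_5=42; C_6=132. So valid n = 4, 5.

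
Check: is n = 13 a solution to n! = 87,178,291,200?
13! = 13·12! = 13·479,001,600 = 6,227,020,800, which does not equal 87,178,291,200.

Answer: No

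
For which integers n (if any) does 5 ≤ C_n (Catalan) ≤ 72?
3, 4, 5

Reasoning: C_2=2; C_3=5; C_4=14; C_5=42; C_6=132. So valid n = 3, 4, 5.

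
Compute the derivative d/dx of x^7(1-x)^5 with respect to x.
Product rule: 7x^{6}(1-x)^{5} + x^7·(-5)(1-x)^{4}.
Final answer: 7x^6(1-x)^5 - 5x^7(1-x)^4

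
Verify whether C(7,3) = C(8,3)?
False

Solution: LHS = C(7,3) = 35; RHS = C(8,3) = 56. 35 ≠ 56, so the statement does not hold.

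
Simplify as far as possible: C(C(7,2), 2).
210

Solution: C(7,2) = 21, then C(21, 2) = 210.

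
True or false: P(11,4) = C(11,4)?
P(11,4) = 7,920 but C(11,4) = 330; they differ by a factor of 4! = 24, so the statement does not hold.

Answer: False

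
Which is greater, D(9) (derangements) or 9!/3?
D(9)

D(9) = (9-1)·[D(8) + D(7)] = 8·[14,833 + 1,854] = 133,496; 9!/3 = 362,880/3 = 120,960.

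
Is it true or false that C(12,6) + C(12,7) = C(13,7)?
True

Reasoning: Pascal's identity: LHS = 924 + 792 = 1,716; RHS = C(13,7) = 1,716. Both sides agree, so the statement holds.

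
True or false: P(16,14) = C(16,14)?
False

Reasoning: P(16,14) = 10,461,394,944,000 and C(16,14) = 120; P(n,r) = r! × C(n,r) so P > C whenever r ≥ 2.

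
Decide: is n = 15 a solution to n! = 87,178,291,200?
No
15! = 15·14! = 15·87,178,291,200 = 1,307,674,368,000, which does not equal 87,178,291,200.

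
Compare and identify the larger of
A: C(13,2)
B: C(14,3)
B

Working:
A=C(13,2)=78, B=C(14,3)=364.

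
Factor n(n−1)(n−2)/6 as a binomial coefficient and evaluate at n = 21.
n(n−1)(n−2)/6 = n!/(3!(n−3)!) = C(n,3). At n = 21: C(21,3) = 1,330.
Final answer: C(n,3); C(21,3) = 1,330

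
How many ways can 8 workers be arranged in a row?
Arrangements of 8 distinct objects: 8! = 40,320.
Final answer: 40,320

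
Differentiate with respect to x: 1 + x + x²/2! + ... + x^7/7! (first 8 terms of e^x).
Differentiating term by term gives the first 7 terms of e^x.

Answer: 1 + x + x²/2! + ... + x^6/6!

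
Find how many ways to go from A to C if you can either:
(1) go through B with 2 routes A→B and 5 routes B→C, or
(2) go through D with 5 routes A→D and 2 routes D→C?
20

Solution: Route via B: 2×5=10. Route via D: 5×2=10. Total: 20.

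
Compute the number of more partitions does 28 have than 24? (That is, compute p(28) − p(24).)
2,143
Pentagonal recurrence p(n) = p(n−1) + p(n−2) − p(n−5) − p(n−7) + …: p(28) = p(27) + p(26) − p(23) − p(21) + p(16) + p(13) − p(6) − p(2) = 3,010 + 2,436 − 1,255 − 792 + 231 + 101 − 11 − 2 = 3,718.
p(24) = p(23) + p(22) − p(19) − p(17) + p(12) + p(9) − p(2) = 1,255 + 1,002 − 490 − 297 + 77 + 30 − 2 = 1,575.
Difference = 3,718 − 1,575 = 2,143.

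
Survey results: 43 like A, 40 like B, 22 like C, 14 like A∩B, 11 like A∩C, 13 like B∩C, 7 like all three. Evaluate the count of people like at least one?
74

|A∪B∪C| = 43+40+22-14-11-13+7 = 74.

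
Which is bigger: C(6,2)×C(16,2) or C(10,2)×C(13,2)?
C(10,2)×C(13,2)

Working:
C(6,2)×C(16,2)=1,800, C(10,2)×C(13,2)=3,510.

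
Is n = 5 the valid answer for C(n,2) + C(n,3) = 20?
Yes

Explanation: C(5,2) + C(5,3) = 10 + 10 = 20, which equals 20.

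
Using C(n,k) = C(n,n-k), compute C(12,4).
495

Explanation: C(12,4) = C(12,8) = 495.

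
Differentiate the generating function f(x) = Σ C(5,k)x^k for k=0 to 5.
Σ k·C(5,k)x^(k-1) for k=1 to 5

Explanation: Term-by-term differentiation gives Σ k·C(5,k)x^{k-1} for k=1 to 5.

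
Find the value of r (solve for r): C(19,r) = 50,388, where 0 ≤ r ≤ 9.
7
C(19,r) is increasing for 0 ≤ r ≤ 9. Stepping up (C(19,r+1) = C(19,r)·(19−r)/(r+1)): C(19,1) = 19, C(19,2) = 171, C(19,3) = 969, C(19,4) = 3,876, C(19,5) = 11,628, C(19,6) = 27,132, C(19,7) = 50,388 ✓. So r = 7.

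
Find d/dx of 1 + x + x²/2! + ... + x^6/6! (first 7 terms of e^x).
1 + x + x²/2! + ... + x^5/5!

Reasoning: Differentiating term by term gives the first 6 terms of e^x.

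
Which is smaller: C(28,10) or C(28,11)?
C(28,10)=13,123,110, C(28,11)=21,474,180.
Final answer: C(28,10)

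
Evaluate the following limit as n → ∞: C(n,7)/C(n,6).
∞
C(n,7)/C(n,6) = (n-6)/7 → ∞ as n → ∞.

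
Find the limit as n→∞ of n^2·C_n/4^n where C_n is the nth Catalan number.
C_n ~ 4^n/(n^(3/2)√π), so n^2·C_n/4^n ~ n^(2 − 3/2)/√π → ∞.
Final answer: ∞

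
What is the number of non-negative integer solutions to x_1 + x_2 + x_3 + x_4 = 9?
220

Explanation: C(9+4-1, 4-1) = 220.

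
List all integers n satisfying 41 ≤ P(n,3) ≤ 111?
5

Working:
P(4,3)=24; P(5,3)=60; P(6,3)=120. So valid n = 5.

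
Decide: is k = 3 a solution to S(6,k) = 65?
No

Working:
S(6,3) = 3·S(5,3) + S(5,2) = 3·25 + 15 = 90, which does not equal 65.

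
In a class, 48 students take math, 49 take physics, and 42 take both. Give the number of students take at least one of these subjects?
55
|A∪B| = |A|+|B|-|A∩B| = 48+49-42 = 55.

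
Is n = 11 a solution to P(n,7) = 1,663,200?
Yes
P(11,7) = 11·10·9·8·7·6·5 = 1,663,200, which equals 1,663,200.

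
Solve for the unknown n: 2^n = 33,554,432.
25

Reasoning: 33,554,432 = 1,024 × 1,024 × 32 = 2^10 × 2^10 × 2^5 = 2^25, so n = 25.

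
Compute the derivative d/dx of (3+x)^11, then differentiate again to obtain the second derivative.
110(3+x)^9

Solution: First derivative: 11(3+x)^{10}. Second derivative: 11·10·(3+x)^{9} = 110(3+x)^{9}.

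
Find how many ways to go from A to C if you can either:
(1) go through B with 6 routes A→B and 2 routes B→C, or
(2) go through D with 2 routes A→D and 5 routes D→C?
22

Solution: Route via B: 6×2=12. Route via D: 2×5=10. Total: 22.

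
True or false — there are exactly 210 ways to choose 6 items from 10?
True

C(10,6) = 210.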